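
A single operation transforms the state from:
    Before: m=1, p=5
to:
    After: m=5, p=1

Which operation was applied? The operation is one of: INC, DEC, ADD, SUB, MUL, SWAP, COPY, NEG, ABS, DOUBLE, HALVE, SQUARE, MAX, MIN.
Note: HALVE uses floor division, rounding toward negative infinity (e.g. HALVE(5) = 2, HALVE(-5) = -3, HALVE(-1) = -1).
SWAP(p, m)

Analyzing the change:
Before: m=1, p=5
After: m=5, p=1
Variable p changed from 5 to 1
Variable m changed from 1 to 5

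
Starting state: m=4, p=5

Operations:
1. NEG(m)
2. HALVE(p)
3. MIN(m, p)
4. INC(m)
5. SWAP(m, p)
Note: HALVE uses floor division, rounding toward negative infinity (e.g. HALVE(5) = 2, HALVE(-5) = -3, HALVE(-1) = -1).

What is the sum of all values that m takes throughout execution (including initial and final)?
-9

Values of m at each step:
Initial: m = 4
After step 1: m = -4
After step 2: m = -4
After step 3: m = -4
After step 4: m = -3
After step 5: m = 2
Sum = 4 + -4 + -4 + -4 + -3 + 2 = -9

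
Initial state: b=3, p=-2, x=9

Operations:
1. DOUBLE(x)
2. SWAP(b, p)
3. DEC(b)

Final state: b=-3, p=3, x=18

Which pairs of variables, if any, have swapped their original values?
None

Comparing initial and final values:
x: 9 → 18
b: 3 → -3
p: -2 → 3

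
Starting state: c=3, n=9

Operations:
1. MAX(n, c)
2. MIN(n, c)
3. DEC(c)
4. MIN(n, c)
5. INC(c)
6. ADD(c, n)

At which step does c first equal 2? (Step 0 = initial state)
Step 3

Tracing c:
Initial: c = 3
After step 1: c = 3
After step 2: c = 3
After step 3: c = 2 ← first occurrence
After step 4: c = 2
After step 5: c = 3
After step 6: c = 5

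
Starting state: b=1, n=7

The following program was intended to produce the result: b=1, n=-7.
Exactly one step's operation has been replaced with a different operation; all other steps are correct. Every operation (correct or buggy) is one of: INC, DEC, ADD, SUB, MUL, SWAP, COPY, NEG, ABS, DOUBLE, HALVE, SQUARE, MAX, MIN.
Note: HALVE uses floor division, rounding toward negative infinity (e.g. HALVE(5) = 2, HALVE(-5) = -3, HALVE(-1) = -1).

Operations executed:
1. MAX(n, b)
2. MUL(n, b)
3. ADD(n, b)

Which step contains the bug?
Step 3

Trace with buggy code:
Initial: b=1, n=7
After step 1: b=1, n=7
After step 2: b=1, n=7
After step 3: b=1, n=8
Actual final b=1, n=8 ≠ expected b=1, n=-7.
Step 3 is the only position where a single-operation replacement can produce the expected result.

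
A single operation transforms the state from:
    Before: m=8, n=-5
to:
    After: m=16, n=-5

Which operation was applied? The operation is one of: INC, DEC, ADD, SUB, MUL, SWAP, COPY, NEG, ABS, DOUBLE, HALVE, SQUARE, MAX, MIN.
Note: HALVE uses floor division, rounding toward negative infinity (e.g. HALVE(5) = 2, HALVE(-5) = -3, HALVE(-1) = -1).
DOUBLE(m)

Analyzing the change:
Before: m=8, n=-5
After: m=16, n=-5
Variable m changed from 8 to 16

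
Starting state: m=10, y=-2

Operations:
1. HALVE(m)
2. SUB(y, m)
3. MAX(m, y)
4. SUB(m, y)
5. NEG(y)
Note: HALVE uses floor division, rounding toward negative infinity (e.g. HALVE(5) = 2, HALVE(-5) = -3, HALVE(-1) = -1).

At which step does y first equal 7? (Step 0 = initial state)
Step 5

Tracing y:
Initial: y = -2
After step 1: y = -2
After step 2: y = -7
After step 3: y = -7
After step 4: y = -7
After step 5: y = 7 ← first occurrence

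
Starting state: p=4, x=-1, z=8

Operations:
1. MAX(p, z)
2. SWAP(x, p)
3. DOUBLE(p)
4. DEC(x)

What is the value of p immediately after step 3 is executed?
p = -2

Tracing p through execution:
Initial: p = 4
After step 1 (MAX(p, z)): p = 8
After step 2 (SWAP(x, p)): p = -1
After step 3 (DOUBLE(p)): p = -2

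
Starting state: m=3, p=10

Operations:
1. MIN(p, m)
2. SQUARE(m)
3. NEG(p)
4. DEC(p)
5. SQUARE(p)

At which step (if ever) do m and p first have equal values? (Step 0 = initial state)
Step 1

m and p first become equal after step 1.

Comparing values at each step:
Initial: m=3, p=10
After step 1: m=3, p=3 ← equal!
After step 2: m=9, p=3
After step 3: m=9, p=-3
After step 4: m=9, p=-4
After step 5: m=9, p=16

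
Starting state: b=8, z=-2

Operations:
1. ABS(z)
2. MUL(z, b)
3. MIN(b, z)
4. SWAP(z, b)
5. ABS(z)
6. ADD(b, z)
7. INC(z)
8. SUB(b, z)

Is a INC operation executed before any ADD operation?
No

First INC: step 7
First ADD: step 6
Since 7 > 6, ADD comes first.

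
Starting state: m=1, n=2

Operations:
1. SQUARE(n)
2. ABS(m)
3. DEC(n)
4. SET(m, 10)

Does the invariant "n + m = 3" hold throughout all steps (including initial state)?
No, violated after step 1

The invariant is violated after step 1.

State at each step:
Initial: m=1, n=2
After step 1: m=1, n=4
After step 2: m=1, n=4
After step 3: m=1, n=3
After step 4: m=10, n=3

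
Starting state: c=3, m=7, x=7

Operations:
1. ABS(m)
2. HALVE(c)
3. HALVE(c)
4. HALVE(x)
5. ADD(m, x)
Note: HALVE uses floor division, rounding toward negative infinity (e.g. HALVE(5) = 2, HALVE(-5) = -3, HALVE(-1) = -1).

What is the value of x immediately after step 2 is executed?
x = 7

Tracing x through execution:
Initial: x = 7
After step 1 (ABS(m)): x = 7
After step 2 (HALVE(c)): x = 7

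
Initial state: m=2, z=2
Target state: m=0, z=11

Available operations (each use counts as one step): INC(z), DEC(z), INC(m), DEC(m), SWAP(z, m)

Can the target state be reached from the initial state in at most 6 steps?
No

The target state cannot be reached within 6 steps.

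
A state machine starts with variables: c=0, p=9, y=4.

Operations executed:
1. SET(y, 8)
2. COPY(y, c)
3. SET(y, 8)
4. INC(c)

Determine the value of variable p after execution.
p = 9

Tracing execution:
Step 1: SET(y, 8) → p = 9
Step 2: COPY(y, c) → p = 9
Step 3: SET(y, 8) → p = 9
Step 4: INC(c) → p = 9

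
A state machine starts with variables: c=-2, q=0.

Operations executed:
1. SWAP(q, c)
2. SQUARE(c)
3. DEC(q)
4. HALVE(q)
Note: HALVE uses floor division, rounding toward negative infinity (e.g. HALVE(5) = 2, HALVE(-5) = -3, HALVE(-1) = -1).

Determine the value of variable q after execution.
q = -2

Tracing execution:
Step 1: SWAP(q, c) → q = -2
Step 2: SQUARE(c) → q = -2
Step 3: DEC(q) → q = -3
Step 4: HALVE(q) → q = -2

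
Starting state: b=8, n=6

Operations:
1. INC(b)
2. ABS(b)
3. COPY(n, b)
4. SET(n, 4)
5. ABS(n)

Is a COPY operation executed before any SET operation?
Yes

First COPY: step 3
First SET: step 4
Since 3 < 4, COPY comes first.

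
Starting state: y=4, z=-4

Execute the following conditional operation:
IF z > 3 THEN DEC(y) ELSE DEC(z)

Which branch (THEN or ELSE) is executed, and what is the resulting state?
Branch: ELSE, Final state: y=4, z=-5

Evaluating condition: z > 3
z = -4
Condition is False, so ELSE branch executes
After DEC(z): y=4, z=-5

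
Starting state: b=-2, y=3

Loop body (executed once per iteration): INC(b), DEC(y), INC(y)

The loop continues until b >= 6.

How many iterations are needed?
8

Tracing iterations:
Initial: b=-2, y=3
After iteration 1: b=-1, y=3
After iteration 2: b=0, y=3
After iteration 3: b=1, y=3
After iteration 4: b=2, y=3
After iteration 5: b=3, y=3
After iteration 6: b=4, y=3
After iteration 7: b=5, y=3
After iteration 8: b=6, y=3
b >= 6 now holds, so the loop exits after 8 iterations.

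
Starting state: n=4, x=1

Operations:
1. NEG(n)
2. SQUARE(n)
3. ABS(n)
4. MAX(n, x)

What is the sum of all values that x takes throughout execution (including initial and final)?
5

Values of x at each step:
Initial: x = 1
After step 1: x = 1
After step 2: x = 1
After step 3: x = 1
After step 4: x = 1
Sum = 1 + 1 + 1 + 1 + 1 = 5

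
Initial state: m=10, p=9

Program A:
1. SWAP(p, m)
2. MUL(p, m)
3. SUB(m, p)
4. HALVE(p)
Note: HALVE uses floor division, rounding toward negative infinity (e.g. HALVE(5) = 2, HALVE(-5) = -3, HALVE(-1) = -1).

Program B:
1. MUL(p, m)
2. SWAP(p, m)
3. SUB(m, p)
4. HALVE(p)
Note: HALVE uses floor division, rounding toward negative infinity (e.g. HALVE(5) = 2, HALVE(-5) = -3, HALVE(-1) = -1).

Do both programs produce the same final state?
No

Program A final state: m=-81, p=45
Program B final state: m=80, p=5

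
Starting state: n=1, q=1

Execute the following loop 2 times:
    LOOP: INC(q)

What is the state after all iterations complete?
n=1, q=3

Iteration trace:
Start: n=1, q=1
After iteration 1: n=1, q=2
After iteration 2: n=1, q=3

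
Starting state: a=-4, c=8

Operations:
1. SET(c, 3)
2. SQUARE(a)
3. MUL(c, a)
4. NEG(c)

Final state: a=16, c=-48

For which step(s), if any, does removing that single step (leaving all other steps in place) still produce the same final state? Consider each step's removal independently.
None - removing any single step changes the final result

Testing removal of each single step:
Without step 1: final = a=16, c=-128 (different)
Without step 2: final = a=-4, c=12 (different)
Without step 3: final = a=16, c=-3 (different)
Without step 4: final = a=16, c=48 (different)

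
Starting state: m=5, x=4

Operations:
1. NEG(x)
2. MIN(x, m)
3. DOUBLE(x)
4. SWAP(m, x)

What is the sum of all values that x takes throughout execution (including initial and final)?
-7

Values of x at each step:
Initial: x = 4
After step 1: x = -4
After step 2: x = -4
After step 3: x = -8
After step 4: x = 5
Sum = 4 + -4 + -4 + -8 + 5 = -7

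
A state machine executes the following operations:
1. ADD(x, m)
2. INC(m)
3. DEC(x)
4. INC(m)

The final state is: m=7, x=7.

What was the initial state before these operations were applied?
m=5, x=3

Working backwards:
Final state: m=7, x=7
Before step 4 (INC(m)): m=6, x=7
Before step 3 (DEC(x)): m=6, x=8
Before step 2 (INC(m)): m=5, x=8
Before step 1 (ADD(x, m)): m=5, x=3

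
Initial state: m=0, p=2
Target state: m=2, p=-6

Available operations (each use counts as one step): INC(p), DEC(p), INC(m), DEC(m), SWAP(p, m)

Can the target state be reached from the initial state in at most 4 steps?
No

The target state cannot be reached within 4 steps.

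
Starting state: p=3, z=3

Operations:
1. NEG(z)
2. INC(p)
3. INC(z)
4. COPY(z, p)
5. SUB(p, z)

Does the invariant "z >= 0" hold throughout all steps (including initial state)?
No, violated after step 1

The invariant is violated after step 1.

State at each step:
Initial: p=3, z=3
After step 1: p=3, z=-3
After step 2: p=4, z=-3
After step 3: p=4, z=-2
After step 4: p=4, z=4
After step 5: p=0, z=4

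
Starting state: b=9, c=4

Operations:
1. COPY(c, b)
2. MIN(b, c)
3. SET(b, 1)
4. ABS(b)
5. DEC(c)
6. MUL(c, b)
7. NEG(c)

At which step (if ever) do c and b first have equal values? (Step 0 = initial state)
Step 1

c and b first become equal after step 1.

Comparing values at each step:
Initial: c=4, b=9
After step 1: c=9, b=9 ← equal!
After step 2: c=9, b=9 ← equal!
After step 3: c=9, b=1
After step 4: c=9, b=1
After step 5: c=8, b=1
After step 6: c=8, b=1
After step 7: c=-8, b=1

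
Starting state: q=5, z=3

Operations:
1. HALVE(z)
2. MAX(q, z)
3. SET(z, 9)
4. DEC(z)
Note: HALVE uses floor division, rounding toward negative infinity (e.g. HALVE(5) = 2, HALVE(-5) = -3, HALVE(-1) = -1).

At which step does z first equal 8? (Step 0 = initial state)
Step 4

Tracing z:
Initial: z = 3
After step 1: z = 1
After step 2: z = 1
After step 3: z = 9
After step 4: z = 8 ← first occurrence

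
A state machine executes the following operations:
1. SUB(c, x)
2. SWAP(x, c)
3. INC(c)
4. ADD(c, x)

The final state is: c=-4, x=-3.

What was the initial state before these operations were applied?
c=-5, x=-2

Working backwards:
Final state: c=-4, x=-3
Before step 4 (ADD(c, x)): c=-1, x=-3
Before step 3 (INC(c)): c=-2, x=-3
Before step 2 (SWAP(x, c)): c=-3, x=-2
Before step 1 (SUB(c, x)): c=-5, x=-2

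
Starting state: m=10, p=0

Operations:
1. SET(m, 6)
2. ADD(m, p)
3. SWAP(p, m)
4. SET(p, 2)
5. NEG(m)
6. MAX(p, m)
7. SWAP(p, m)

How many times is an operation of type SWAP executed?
2

Counting SWAP operations:
Step 3: SWAP(p, m) ← SWAP
Step 7: SWAP(p, m) ← SWAP
Total: 2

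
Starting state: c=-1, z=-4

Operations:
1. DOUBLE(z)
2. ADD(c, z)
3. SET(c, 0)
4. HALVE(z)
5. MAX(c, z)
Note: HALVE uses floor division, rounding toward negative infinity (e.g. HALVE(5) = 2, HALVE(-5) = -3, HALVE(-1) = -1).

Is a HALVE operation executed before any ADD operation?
No

First HALVE: step 4
First ADD: step 2
Since 4 > 2, ADD comes first.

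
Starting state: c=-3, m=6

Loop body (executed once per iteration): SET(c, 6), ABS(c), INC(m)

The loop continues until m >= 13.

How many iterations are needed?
7

Tracing iterations:
Initial: c=-3, m=6
After iteration 1: c=6, m=7
After iteration 2: c=6, m=8
After iteration 3: c=6, m=9
After iteration 4: c=6, m=10
After iteration 5: c=6, m=11
After iteration 6: c=6, m=12
After iteration 7: c=6, m=13
m >= 13 now holds, so the loop exits after 7 iterations.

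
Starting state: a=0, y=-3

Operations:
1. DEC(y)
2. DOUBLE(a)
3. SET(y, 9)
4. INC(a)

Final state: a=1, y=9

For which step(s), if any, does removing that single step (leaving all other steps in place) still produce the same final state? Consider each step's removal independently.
Step(s) 1, 2

Testing removal of each single step:
Without step 1: final = a=1, y=9 (same)
Without step 2: final = a=1, y=9 (same)
Without step 3: final = a=1, y=-4 (different)
Without step 4: final = a=0, y=9 (different)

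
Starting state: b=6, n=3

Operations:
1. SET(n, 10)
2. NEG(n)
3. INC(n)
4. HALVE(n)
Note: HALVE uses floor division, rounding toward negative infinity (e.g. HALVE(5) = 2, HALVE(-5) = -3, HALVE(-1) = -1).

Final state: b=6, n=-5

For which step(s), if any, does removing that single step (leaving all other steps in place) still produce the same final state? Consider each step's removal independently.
Step(s) 3

Testing removal of each single step:
Without step 1: final = b=6, n=-1 (different)
Without step 2: final = b=6, n=5 (different)
Without step 3: final = b=6, n=-5 (same)
Without step 4: final = b=6, n=-9 (different)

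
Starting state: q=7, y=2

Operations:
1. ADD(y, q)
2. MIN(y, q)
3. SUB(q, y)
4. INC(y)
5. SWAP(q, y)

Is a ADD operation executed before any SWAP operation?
Yes

First ADD: step 1
First SWAP: step 5
Since 1 < 5, ADD comes first.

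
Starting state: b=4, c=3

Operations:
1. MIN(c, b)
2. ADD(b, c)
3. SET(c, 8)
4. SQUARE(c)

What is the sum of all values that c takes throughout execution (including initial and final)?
81

Values of c at each step:
Initial: c = 3
After step 1: c = 3
After step 2: c = 3
After step 3: c = 8
After step 4: c = 64
Sum = 3 + 3 + 3 + 8 + 64 = 81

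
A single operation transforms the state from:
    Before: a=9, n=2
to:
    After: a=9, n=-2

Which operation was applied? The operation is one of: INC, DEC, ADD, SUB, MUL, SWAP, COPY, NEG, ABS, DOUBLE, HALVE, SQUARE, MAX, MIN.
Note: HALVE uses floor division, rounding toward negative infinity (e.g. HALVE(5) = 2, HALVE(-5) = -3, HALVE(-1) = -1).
NEG(n)

Analyzing the change:
Before: a=9, n=2
After: a=9, n=-2
Variable n changed from 2 to -2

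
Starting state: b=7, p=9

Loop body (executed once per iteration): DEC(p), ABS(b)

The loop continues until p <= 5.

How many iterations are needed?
4

Tracing iterations:
Initial: b=7, p=9
After iteration 1: b=7, p=8
After iteration 2: b=7, p=7
After iteration 3: b=7, p=6
After iteration 4: b=7, p=5
p <= 5 now holds, so the loop exits after 4 iterations.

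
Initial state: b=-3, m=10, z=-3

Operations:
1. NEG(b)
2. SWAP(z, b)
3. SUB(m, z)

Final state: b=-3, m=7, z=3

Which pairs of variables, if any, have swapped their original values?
None

Comparing initial and final values:
m: 10 → 7
z: -3 → 3
b: -3 → -3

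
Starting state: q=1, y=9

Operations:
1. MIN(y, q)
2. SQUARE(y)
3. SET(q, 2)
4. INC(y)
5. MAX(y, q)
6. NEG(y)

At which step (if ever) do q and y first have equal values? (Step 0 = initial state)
Step 1

q and y first become equal after step 1.

Comparing values at each step:
Initial: q=1, y=9
After step 1: q=1, y=1 ← equal!
After step 2: q=1, y=1 ← equal!
After step 3: q=2, y=1
After step 4: q=2, y=2 ← equal!
After step 5: q=2, y=2 ← equal!
After step 6: q=2, y=-2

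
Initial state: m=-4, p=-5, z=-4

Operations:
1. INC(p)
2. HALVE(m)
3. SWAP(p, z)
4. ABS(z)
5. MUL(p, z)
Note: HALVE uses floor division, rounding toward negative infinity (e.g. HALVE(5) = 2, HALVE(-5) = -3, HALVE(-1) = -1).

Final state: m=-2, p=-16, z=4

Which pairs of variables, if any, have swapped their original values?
None

Comparing initial and final values:
p: -5 → -16
m: -4 → -2
z: -4 → 4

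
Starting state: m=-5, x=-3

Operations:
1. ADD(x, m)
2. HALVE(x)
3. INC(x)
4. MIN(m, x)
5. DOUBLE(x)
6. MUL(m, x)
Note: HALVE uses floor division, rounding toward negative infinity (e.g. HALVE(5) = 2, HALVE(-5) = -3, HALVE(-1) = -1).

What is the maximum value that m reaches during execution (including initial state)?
30

Values of m at each step:
Initial: m = -5
After step 1: m = -5
After step 2: m = -5
After step 3: m = -5
After step 4: m = -5
After step 5: m = -5
After step 6: m = 30 ← maximum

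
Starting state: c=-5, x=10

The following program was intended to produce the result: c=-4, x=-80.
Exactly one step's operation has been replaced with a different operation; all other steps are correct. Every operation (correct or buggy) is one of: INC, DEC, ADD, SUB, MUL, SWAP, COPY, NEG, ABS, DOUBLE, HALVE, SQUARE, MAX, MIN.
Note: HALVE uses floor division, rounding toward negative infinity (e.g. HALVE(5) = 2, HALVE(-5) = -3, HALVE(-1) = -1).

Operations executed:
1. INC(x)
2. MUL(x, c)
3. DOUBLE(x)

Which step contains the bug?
Step 1

Trace with buggy code:
Initial: c=-5, x=10
After step 1: c=-5, x=11
After step 2: c=-5, x=-55
After step 3: c=-5, x=-110
Actual final c=-5, x=-110 ≠ expected c=-4, x=-80.
Step 1 is the only position where a single-operation replacement can produce the expected result.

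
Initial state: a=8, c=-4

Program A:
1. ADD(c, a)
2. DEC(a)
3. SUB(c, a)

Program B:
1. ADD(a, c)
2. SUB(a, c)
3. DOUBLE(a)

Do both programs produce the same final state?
No

Program A final state: a=7, c=-3
Program B final state: a=16, c=-4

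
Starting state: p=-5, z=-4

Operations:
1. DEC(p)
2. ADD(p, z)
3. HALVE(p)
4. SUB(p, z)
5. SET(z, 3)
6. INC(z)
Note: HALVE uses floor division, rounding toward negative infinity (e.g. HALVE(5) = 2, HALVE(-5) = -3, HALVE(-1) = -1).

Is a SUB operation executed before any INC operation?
Yes

First SUB: step 4
First INC: step 6
Since 4 < 6, SUB comes first.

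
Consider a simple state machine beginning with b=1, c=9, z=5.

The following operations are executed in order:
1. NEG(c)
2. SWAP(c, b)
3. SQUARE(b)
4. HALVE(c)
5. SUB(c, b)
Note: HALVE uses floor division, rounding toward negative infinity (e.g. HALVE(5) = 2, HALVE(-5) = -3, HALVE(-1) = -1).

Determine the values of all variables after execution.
{b: 81, c: -81, z: 5}

Step-by-step execution:
Initial: b=1, c=9, z=5
After step 1 (NEG(c)): b=1, c=-9, z=5
After step 2 (SWAP(c, b)): b=-9, c=1, z=5
After step 3 (SQUARE(b)): b=81, c=1, z=5
After step 4 (HALVE(c)): b=81, c=0, z=5
After step 5 (SUB(c, b)): b=81, c=-81, z=5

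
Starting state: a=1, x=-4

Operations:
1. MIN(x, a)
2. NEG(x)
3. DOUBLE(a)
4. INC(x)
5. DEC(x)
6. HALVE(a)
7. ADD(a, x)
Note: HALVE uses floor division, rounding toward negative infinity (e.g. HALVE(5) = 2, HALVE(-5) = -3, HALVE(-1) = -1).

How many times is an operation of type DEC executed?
1

Counting DEC operations:
Step 5: DEC(x) ← DEC
Total: 1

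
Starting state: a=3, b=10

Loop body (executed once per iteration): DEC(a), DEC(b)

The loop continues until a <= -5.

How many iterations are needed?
8

Tracing iterations:
Initial: a=3, b=10
After iteration 1: a=2, b=9
After iteration 2: a=1, b=8
After iteration 3: a=0, b=7
After iteration 4: a=-1, b=6
After iteration 5: a=-2, b=5
After iteration 6: a=-3, b=4
After iteration 7: a=-4, b=3
After iteration 8: a=-5, b=2
a <= -5 now holds, so the loop exits after 8 iterations.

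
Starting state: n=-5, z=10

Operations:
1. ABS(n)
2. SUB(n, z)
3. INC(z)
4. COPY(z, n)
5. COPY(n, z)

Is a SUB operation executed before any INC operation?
Yes

First SUB: step 2
First INC: step 3
Since 2 < 3, SUB comes first.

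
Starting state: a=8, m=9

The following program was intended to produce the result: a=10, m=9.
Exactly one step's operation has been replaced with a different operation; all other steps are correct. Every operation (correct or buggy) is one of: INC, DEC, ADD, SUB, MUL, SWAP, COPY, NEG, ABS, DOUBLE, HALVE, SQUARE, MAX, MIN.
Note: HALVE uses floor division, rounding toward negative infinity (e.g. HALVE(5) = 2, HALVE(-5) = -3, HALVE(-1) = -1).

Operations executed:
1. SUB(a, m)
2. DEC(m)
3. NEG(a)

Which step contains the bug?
Step 2

Trace with buggy code:
Initial: a=8, m=9
After step 1: a=-1, m=9
After step 2: a=-1, m=8
After step 3: a=1, m=8
Actual final a=1, m=8 ≠ expected a=10, m=9.
Step 2 is the only position where a single-operation replacement can produce the expected result.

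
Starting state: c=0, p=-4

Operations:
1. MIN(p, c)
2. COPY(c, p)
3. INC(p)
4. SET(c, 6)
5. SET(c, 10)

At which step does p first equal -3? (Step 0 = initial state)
Step 3

Tracing p:
Initial: p = -4
After step 1: p = -4
After step 2: p = -4
After step 3: p = -3 ← first occurrence
After step 4: p = -3
After step 5: p = -3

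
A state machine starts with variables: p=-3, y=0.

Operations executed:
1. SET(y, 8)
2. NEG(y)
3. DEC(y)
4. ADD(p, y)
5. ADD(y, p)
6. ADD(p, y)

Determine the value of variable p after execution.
p = -33

Tracing execution:
Step 1: SET(y, 8) → p = -3
Step 2: NEG(y) → p = -3
Step 3: DEC(y) → p = -3
Step 4: ADD(p, y) → p = -12
Step 5: ADD(y, p) → p = -12
Step 6: ADD(p, y) → p = -33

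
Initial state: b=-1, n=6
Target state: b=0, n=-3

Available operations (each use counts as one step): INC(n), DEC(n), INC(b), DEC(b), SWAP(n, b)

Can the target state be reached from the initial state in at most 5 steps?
No

The target state cannot be reached within 5 steps.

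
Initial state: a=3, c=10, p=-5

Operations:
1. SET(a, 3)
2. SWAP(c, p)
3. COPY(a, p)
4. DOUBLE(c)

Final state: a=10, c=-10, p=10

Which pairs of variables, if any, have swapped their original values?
None

Comparing initial and final values:
a: 3 → 10
c: 10 → -10
p: -5 → 10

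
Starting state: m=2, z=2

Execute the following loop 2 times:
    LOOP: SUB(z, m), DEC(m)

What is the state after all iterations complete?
m=0, z=-1

Iteration trace:
Start: m=2, z=2
After iteration 1: m=1, z=0
After iteration 2: m=0, z=-1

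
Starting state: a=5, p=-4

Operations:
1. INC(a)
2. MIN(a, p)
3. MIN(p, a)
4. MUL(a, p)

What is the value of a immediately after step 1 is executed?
a = 6

Tracing a through execution:
Initial: a = 5
After step 1 (INC(a)): a = 6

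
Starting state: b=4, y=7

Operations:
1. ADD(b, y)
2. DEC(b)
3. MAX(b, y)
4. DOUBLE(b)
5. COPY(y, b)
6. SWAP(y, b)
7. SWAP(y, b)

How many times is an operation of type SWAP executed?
2

Counting SWAP operations:
Step 6: SWAP(y, b) ← SWAP
Step 7: SWAP(y, b) ← SWAP
Total: 2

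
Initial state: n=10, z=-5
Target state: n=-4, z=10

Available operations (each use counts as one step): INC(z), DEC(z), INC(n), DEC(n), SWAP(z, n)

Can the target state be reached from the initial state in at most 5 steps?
Yes

Path (2 steps): INC(z) → SWAP(z, n)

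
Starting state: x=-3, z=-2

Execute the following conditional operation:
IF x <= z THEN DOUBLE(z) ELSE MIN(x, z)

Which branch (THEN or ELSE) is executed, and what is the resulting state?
Branch: THEN, Final state: x=-3, z=-4

Evaluating condition: x <= z
x = -3, z = -2
Condition is True, so THEN branch executes
After DOUBLE(z): x=-3, z=-4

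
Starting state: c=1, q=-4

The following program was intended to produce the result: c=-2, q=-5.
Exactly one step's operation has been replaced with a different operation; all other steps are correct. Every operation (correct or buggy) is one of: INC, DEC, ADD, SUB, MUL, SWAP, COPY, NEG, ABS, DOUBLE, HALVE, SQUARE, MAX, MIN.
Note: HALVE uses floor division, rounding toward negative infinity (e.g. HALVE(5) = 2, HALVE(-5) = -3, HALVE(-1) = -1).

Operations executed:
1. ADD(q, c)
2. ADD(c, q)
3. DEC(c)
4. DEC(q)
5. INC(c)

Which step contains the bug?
Step 1

Trace with buggy code:
Initial: c=1, q=-4
After step 1: c=1, q=-3
After step 2: c=-2, q=-3
After step 3: c=-3, q=-3
After step 4: c=-3, q=-4
After step 5: c=-2, q=-4
Actual final c=-2, q=-4 ≠ expected c=-2, q=-5.
Step 1 is the only position where a single-operation replacement can produce the expected result.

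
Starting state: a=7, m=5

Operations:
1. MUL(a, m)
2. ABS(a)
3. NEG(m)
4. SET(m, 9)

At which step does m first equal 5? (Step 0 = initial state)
Step 0

Tracing m:
Initial: m = 5 ← first occurrence
After step 1: m = 5
After step 2: m = 5
After step 3: m = -5
After step 4: m = 9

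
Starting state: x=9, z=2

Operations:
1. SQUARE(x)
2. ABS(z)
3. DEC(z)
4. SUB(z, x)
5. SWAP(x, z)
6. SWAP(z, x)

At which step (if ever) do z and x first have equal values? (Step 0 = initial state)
Never

z and x never become equal during execution.

Comparing values at each step:
Initial: z=2, x=9
After step 1: z=2, x=81
After step 2: z=2, x=81
After step 3: z=1, x=81
After step 4: z=-80, x=81
After step 5: z=81, x=-80
After step 6: z=-80, x=81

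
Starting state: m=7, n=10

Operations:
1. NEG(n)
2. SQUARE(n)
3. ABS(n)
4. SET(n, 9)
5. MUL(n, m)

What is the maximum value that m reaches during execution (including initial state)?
7

Values of m at each step:
Initial: m = 7 ← maximum
After step 1: m = 7
After step 2: m = 7
After step 3: m = 7
After step 4: m = 7
After step 5: m = 7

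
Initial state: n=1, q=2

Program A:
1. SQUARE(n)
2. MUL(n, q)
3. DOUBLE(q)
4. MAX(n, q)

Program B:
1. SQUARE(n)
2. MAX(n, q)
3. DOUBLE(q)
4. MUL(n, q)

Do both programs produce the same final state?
No

Program A final state: n=4, q=4
Program B final state: n=8, q=4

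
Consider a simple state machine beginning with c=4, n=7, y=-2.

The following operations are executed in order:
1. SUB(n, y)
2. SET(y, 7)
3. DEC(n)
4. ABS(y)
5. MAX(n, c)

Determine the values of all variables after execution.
{c: 4, n: 8, y: 7}

Step-by-step execution:
Initial: c=4, n=7, y=-2
After step 1 (SUB(n, y)): c=4, n=9, y=-2
After step 2 (SET(y, 7)): c=4, n=9, y=7
After step 3 (DEC(n)): c=4, n=8, y=7
After step 4 (ABS(y)): c=4, n=8, y=7
After step 5 (MAX(n, c)): c=4, n=8, y=7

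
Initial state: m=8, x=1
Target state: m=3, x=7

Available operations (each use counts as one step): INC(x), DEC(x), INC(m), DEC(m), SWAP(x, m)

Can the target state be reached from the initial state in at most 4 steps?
Yes

Path (4 steps): INC(x) → INC(x) → DEC(m) → SWAP(x, m)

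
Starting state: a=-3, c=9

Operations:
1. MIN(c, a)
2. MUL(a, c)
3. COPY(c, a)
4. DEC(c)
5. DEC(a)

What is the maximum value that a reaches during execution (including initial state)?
9

Values of a at each step:
Initial: a = -3
After step 1: a = -3
After step 2: a = 9 ← maximum
After step 3: a = 9
After step 4: a = 9
After step 5: a = 8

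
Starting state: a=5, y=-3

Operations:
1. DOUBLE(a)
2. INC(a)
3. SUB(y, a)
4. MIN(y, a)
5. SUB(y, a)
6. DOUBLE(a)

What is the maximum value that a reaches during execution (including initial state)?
22

Values of a at each step:
Initial: a = 5
After step 1: a = 10
After step 2: a = 11
After step 3: a = 11
After step 4: a = 11
After step 5: a = 11
After step 6: a = 22 ← maximum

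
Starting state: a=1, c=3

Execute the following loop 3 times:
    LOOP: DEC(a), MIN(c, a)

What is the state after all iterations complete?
a=-2, c=-2

Iteration trace:
Start: a=1, c=3
After iteration 1: a=0, c=0
After iteration 2: a=-1, c=-1
After iteration 3: a=-2, c=-2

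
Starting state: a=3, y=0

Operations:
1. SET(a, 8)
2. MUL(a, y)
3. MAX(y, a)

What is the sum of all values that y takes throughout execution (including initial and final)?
0

Values of y at each step:
Initial: y = 0
After step 1: y = 0
After step 2: y = 0
After step 3: y = 0
Sum = 0 + 0 + 0 + 0 = 0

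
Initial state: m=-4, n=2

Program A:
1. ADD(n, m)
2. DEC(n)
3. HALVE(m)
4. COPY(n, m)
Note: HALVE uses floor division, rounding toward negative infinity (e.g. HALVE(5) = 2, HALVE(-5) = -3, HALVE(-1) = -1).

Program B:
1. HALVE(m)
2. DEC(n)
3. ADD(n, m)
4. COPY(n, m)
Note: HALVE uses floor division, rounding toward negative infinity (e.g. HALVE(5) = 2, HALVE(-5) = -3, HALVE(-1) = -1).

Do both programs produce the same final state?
Yes

Program A final state: m=-2, n=-2
Program B final state: m=-2, n=-2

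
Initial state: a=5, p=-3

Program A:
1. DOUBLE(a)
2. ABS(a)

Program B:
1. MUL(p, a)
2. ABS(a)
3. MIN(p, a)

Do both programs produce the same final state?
No

Program A final state: a=10, p=-3
Program B final state: a=5, p=-15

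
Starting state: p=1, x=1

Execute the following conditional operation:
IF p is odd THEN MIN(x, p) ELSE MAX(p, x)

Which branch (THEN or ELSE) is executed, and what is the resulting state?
Branch: THEN, Final state: p=1, x=1

Evaluating condition: p is odd
Condition is True, so THEN branch executes
After MIN(x, p): p=1, x=1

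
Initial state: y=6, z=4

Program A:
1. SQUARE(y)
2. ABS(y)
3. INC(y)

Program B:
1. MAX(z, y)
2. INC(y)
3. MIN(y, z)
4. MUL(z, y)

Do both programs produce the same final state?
No

Program A final state: y=37, z=4
Program B final state: y=6, z=36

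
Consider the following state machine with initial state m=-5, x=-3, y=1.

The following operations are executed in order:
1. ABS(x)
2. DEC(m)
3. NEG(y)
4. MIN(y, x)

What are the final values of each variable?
{m: -6, x: 3, y: -1}

Step-by-step execution:
Initial: m=-5, x=-3, y=1
After step 1 (ABS(x)): m=-5, x=3, y=1
After step 2 (DEC(m)): m=-6, x=3, y=1
After step 3 (NEG(y)): m=-6, x=3, y=-1
After step 4 (MIN(y, x)): m=-6, x=3, y=-1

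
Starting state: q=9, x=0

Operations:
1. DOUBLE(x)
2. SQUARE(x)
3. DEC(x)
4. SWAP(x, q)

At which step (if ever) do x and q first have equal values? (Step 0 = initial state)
Never

x and q never become equal during execution.

Comparing values at each step:
Initial: x=0, q=9
After step 1: x=0, q=9
After step 2: x=0, q=9
After step 3: x=-1, q=9
After step 4: x=9, q=-1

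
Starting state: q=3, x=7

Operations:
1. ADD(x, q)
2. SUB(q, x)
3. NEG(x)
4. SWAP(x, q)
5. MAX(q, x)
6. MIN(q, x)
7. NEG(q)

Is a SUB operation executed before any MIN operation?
Yes

First SUB: step 2
First MIN: step 6
Since 2 < 6, SUB comes first.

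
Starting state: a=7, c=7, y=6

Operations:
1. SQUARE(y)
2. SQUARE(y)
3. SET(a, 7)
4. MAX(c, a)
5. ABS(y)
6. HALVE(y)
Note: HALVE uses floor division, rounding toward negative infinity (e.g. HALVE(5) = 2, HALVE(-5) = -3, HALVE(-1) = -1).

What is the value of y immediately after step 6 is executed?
y = 648

Tracing y through execution:
Initial: y = 6
After step 1 (SQUARE(y)): y = 36
After step 2 (SQUARE(y)): y = 1296
After step 3 (SET(a, 7)): y = 1296
After step 4 (MAX(c, a)): y = 1296
After step 5 (ABS(y)): y = 1296
After step 6 (HALVE(y)): y = 648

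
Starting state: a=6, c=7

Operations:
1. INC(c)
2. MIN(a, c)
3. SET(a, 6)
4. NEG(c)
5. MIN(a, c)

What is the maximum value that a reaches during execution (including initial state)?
6

Values of a at each step:
Initial: a = 6 ← maximum
After step 1: a = 6
After step 2: a = 6
After step 3: a = 6
After step 4: a = 6
After step 5: a = -8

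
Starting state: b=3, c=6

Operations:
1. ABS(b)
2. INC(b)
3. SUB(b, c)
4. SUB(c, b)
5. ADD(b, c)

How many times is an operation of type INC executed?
1

Counting INC operations:
Step 2: INC(b) ← INC
Total: 1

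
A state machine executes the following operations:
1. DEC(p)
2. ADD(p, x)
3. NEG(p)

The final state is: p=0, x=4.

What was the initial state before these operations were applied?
p=-3, x=4

Working backwards:
Final state: p=0, x=4
Before step 3 (NEG(p)): p=0, x=4
Before step 2 (ADD(p, x)): p=-4, x=4
Before step 1 (DEC(p)): p=-3, x=4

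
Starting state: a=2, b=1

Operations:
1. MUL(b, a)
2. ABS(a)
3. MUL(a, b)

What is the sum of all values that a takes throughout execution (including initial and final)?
10

Values of a at each step:
Initial: a = 2
After step 1: a = 2
After step 2: a = 2
After step 3: a = 4
Sum = 2 + 2 + 2 + 4 = 10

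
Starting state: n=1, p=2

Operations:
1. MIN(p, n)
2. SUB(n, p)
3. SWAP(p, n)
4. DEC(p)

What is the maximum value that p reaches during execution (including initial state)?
2

Values of p at each step:
Initial: p = 2 ← maximum
After step 1: p = 1
After step 2: p = 1
After step 3: p = 0
After step 4: p = -1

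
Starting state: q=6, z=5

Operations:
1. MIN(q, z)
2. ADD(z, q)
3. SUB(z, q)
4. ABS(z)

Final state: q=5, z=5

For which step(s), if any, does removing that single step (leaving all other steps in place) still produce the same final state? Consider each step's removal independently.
Step(s) 4

Testing removal of each single step:
Without step 1: final = q=6, z=5 (different)
Without step 2: final = q=5, z=0 (different)
Without step 3: final = q=5, z=10 (different)
Without step 4: final = q=5, z=5 (same)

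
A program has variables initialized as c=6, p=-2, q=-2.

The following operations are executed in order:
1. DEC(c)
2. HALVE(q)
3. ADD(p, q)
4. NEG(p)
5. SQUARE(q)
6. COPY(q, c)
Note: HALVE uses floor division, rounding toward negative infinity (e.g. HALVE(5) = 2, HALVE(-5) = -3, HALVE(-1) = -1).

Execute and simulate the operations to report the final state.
{c: 5, p: 3, q: 5}

Step-by-step execution:
Initial: c=6, p=-2, q=-2
After step 1 (DEC(c)): c=5, p=-2, q=-2
After step 2 (HALVE(q)): c=5, p=-2, q=-1
After step 3 (ADD(p, q)): c=5, p=-3, q=-1
After step 4 (NEG(p)): c=5, p=3, q=-1
After step 5 (SQUARE(q)): c=5, p=3, q=1
After step 6 (COPY(q, c)): c=5, p=3, q=5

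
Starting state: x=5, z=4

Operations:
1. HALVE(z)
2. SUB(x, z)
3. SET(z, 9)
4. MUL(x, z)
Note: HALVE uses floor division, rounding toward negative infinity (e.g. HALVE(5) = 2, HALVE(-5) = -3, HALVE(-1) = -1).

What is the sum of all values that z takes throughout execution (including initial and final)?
26

Values of z at each step:
Initial: z = 4
After step 1: z = 2
After step 2: z = 2
After step 3: z = 9
After step 4: z = 9
Sum = 4 + 2 + 2 + 9 + 9 = 26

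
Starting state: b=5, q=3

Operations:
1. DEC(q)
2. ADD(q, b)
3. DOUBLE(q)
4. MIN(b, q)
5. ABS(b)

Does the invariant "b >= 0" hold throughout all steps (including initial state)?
Yes

The invariant holds at every step.

State at each step:
Initial: b=5, q=3
After step 1: b=5, q=2
After step 2: b=5, q=7
After step 3: b=5, q=14
After step 4: b=5, q=14
After step 5: b=5, q=14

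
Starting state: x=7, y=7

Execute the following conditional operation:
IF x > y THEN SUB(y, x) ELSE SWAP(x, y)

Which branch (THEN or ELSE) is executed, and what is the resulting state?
Branch: ELSE, Final state: x=7, y=7

Evaluating condition: x > y
x = 7, y = 7
Condition is False, so ELSE branch executes
After SWAP(x, y): x=7, y=7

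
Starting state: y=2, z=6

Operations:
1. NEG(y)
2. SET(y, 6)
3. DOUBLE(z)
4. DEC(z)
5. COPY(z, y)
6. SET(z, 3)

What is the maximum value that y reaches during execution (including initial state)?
6

Values of y at each step:
Initial: y = 2
After step 1: y = -2
After step 2: y = 6 ← maximum
After step 3: y = 6
After step 4: y = 6
After step 5: y = 6
After step 6: y = 6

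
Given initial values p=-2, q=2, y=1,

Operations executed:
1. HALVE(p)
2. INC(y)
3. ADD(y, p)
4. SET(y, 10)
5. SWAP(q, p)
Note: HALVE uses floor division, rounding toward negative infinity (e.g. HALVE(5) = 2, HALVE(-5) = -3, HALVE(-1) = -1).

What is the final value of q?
q = -1

Tracing execution:
Step 1: HALVE(p) → q = 2
Step 2: INC(y) → q = 2
Step 3: ADD(y, p) → q = 2
Step 4: SET(y, 10) → q = 2
Step 5: SWAP(q, p) → q = -1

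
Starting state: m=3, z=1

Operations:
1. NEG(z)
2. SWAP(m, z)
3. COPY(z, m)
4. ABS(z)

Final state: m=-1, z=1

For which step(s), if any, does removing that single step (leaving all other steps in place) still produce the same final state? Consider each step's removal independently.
None - removing any single step changes the final result

Testing removal of each single step:
Without step 1: final = m=1, z=1 (different)
Without step 2: final = m=3, z=3 (different)
Without step 3: final = m=-1, z=3 (different)
Without step 4: final = m=-1, z=-1 (different)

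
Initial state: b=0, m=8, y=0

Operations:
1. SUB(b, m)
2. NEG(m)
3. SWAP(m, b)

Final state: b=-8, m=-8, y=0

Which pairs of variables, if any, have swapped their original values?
None

Comparing initial and final values:
m: 8 → -8
b: 0 → -8
y: 0 → 0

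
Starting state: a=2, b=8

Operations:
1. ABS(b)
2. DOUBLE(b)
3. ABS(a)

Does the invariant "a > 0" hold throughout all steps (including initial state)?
Yes

The invariant holds at every step.

State at each step:
Initial: a=2, b=8
After step 1: a=2, b=8
After step 2: a=2, b=16
After step 3: a=2, b=16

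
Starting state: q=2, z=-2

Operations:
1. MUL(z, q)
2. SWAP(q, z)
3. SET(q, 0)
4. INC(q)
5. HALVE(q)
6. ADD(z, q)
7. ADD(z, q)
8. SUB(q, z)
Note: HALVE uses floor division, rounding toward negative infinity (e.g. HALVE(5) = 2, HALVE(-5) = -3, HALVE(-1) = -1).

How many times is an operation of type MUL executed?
1

Counting MUL operations:
Step 1: MUL(z, q) ← MUL
Total: 1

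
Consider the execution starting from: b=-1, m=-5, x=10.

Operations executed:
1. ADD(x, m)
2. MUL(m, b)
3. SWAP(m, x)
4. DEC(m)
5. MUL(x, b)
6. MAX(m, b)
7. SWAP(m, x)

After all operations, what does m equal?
m = -5

Tracing execution:
Step 1: ADD(x, m) → m = -5
Step 2: MUL(m, b) → m = 5
Step 3: SWAP(m, x) → m = 5
Step 4: DEC(m) → m = 4
Step 5: MUL(x, b) → m = 4
Step 6: MAX(m, b) → m = 4
Step 7: SWAP(m, x) → m = -5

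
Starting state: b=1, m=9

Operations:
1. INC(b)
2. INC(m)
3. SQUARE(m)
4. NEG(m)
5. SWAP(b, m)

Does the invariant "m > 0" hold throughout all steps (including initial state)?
No, violated after step 4

The invariant is violated after step 4.

State at each step:
Initial: b=1, m=9
After step 1: b=2, m=9
After step 2: b=2, m=10
After step 3: b=2, m=100
After step 4: b=2, m=-100
After step 5: b=-100, m=2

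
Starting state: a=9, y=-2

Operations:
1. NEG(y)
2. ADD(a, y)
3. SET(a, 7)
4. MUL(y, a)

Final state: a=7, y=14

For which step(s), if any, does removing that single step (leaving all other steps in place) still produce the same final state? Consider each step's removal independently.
Step(s) 2

Testing removal of each single step:
Without step 1: final = a=7, y=-14 (different)
Without step 2: final = a=7, y=14 (same)
Without step 3: final = a=11, y=22 (different)
Without step 4: final = a=7, y=2 (different)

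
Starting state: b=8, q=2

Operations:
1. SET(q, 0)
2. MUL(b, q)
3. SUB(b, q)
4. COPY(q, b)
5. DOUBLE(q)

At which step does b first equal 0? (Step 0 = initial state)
Step 2

Tracing b:
Initial: b = 8
After step 1: b = 8
After step 2: b = 0 ← first occurrence
After step 3: b = 0
After step 4: b = 0
After step 5: b = 0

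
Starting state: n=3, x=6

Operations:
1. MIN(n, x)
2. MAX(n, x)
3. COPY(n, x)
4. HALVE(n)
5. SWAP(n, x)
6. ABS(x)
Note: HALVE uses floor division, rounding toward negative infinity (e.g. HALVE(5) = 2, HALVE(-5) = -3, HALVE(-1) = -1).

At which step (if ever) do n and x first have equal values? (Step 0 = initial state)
Step 2

n and x first become equal after step 2.

Comparing values at each step:
Initial: n=3, x=6
After step 1: n=3, x=6
After step 2: n=6, x=6 ← equal!
After step 3: n=6, x=6 ← equal!
After step 4: n=3, x=6
After step 5: n=6, x=3
After step 6: n=6, x=3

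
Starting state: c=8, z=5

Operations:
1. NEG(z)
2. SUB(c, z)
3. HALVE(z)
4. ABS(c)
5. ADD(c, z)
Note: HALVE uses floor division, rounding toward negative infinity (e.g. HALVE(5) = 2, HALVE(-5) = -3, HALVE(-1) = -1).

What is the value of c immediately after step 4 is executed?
c = 13

Tracing c through execution:
Initial: c = 8
After step 1 (NEG(z)): c = 8
After step 2 (SUB(c, z)): c = 13
After step 3 (HALVE(z)): c = 13
After step 4 (ABS(c)): c = 13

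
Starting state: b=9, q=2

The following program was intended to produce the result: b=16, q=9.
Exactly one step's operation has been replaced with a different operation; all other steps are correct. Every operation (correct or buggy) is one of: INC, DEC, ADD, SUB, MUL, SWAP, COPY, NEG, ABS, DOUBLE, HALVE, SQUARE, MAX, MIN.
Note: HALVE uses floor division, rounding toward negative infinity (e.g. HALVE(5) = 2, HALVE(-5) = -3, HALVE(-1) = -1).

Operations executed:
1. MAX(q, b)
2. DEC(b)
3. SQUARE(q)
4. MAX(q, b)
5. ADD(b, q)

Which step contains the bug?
Step 3

Trace with buggy code:
Initial: b=9, q=2
After step 1: b=9, q=9
After step 2: b=8, q=9
After step 3: b=8, q=81
After step 4: b=8, q=81
After step 5: b=89, q=81
Actual final b=89, q=81 ≠ expected b=16, q=9.
Step 3 is the only position where a single-operation replacement can produce the expected result.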